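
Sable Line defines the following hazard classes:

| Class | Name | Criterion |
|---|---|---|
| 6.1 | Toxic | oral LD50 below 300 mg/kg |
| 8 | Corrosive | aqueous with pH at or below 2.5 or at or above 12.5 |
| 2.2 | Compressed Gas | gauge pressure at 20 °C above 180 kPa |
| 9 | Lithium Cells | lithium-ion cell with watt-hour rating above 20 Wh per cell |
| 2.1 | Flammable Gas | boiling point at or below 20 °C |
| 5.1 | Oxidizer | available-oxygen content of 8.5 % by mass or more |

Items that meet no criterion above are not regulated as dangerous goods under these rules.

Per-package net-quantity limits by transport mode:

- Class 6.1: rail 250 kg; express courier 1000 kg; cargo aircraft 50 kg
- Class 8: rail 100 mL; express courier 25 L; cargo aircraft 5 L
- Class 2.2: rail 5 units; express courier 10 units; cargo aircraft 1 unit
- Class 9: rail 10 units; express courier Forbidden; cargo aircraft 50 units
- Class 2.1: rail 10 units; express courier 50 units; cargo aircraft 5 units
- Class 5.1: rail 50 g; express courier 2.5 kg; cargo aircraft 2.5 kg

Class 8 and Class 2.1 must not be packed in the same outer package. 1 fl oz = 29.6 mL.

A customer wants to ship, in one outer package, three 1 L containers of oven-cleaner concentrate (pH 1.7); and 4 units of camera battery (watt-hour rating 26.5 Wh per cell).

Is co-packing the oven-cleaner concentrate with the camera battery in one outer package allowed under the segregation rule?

Yes

Oven-cleaner concentrate: pH 1.7 ≤ 2.5 → Class 8 (Corrosive).
The camera battery has watt-hour rating 26.5 Wh per cell, which is > 20 Wh per cell, so it is Class 9 (Lithium Cells).
No segregation rule bars Class 8 with Class 9.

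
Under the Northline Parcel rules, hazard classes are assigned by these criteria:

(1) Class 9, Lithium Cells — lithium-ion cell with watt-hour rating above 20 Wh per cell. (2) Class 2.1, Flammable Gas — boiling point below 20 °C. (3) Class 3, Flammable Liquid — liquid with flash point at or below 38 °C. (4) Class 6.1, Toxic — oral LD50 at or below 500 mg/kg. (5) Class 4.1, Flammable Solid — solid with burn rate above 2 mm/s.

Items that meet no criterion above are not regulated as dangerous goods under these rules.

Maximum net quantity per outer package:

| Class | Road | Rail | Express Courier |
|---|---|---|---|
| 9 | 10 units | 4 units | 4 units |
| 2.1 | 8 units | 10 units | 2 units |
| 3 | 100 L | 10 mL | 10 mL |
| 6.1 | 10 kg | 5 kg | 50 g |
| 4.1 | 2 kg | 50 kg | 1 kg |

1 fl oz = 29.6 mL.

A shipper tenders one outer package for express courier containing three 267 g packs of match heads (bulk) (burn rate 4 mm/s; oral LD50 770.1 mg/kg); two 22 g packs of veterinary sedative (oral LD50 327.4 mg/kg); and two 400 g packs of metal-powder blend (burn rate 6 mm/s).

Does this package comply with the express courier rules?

The match heads (bulk) have burn rate 4 mm/s, which is > 2 mm/s, so they are Class 4.1 (Flammable Solid).
With oral LD50 327.4 mg/kg (≤ 500 mg/kg), the veterinary sedative falls in Class 6.1.
The metal-powder blend has burn rate 6 mm/s, which is > 2 mm/s, so it is Class 4.1 (Flammable Solid).
Class 6.1 quantity: two 22 g packs = 44 g.
44 g ≤ 50 g (express courier limit, Class 6.1) — within limit.
Total Class 4.1: (three 267 g packs = 801 g) + (two 400 g packs = 800 g) = 1.601 kg.
1.601 kg exceeds the express courier limit of 1 kg for Class 4.1.

No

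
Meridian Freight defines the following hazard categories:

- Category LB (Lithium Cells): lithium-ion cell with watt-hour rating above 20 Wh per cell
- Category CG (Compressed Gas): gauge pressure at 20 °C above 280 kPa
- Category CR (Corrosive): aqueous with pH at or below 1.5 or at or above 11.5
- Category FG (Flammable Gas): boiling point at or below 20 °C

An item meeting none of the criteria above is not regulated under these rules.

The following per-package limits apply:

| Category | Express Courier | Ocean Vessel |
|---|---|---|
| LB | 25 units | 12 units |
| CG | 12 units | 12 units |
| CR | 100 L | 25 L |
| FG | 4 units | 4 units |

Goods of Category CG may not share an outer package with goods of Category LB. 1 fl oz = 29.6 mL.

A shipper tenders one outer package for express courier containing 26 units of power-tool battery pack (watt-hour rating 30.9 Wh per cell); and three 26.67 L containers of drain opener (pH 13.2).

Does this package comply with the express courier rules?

Power-tool battery pack: watt-hour rating 30.9 Wh per cell > 20 Wh per cell → Category LB (Lithium Cells).
pH 13.2 meets the Category CR criterion (Corrosive), so the drain opener is Category CR.
Category LB quantity: 26 units.
26 units > 25 units (express courier limit, Category LB) — over the limit.
Category CR quantity: three 26.67 L containers = 80.01 L.
80.01 L is within the express courier limit of 100 L for Category CR.
The segregation rule (Category CG with Category LB) does not apply to Category LB with Category CR.

No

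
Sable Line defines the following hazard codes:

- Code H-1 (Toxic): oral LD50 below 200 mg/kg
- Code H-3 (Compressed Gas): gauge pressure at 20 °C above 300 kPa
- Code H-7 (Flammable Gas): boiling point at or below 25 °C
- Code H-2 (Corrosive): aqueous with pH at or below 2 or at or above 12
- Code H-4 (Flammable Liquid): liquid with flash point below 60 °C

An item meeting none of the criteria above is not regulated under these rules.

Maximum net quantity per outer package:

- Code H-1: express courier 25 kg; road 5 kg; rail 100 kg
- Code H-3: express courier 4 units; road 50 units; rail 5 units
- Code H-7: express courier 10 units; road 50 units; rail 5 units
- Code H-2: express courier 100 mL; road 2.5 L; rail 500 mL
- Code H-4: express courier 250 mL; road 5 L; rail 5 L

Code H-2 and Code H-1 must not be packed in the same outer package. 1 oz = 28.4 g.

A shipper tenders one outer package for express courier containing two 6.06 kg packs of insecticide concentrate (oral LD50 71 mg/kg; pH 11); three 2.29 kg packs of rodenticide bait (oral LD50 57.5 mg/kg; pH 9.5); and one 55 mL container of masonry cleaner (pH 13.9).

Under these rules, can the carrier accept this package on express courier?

No

The insecticide concentrate has oral LD50 71 mg/kg, which is < 200 mg/kg, so it is Code H-1 (Toxic).
With oral LD50 57.5 mg/kg (< 200 mg/kg), the rodenticide bait falls in Code H-1.
Masonry cleaner: pH 13.9 ≥ 12 → Code H-2 (Corrosive).
Code H-2 quantity: 55 mL.
55 mL ≤ 100 mL (express courier limit, Code H-2) — within limit.
Total Code H-1: (two 6.06 kg packs = 12.12 kg) + (three 2.29 kg packs = 6.87 kg) = 18.99 kg.
That is within the Code H-1 express courier limit of 25 kg.
Code H-2 and Code H-1 may not share an outer package.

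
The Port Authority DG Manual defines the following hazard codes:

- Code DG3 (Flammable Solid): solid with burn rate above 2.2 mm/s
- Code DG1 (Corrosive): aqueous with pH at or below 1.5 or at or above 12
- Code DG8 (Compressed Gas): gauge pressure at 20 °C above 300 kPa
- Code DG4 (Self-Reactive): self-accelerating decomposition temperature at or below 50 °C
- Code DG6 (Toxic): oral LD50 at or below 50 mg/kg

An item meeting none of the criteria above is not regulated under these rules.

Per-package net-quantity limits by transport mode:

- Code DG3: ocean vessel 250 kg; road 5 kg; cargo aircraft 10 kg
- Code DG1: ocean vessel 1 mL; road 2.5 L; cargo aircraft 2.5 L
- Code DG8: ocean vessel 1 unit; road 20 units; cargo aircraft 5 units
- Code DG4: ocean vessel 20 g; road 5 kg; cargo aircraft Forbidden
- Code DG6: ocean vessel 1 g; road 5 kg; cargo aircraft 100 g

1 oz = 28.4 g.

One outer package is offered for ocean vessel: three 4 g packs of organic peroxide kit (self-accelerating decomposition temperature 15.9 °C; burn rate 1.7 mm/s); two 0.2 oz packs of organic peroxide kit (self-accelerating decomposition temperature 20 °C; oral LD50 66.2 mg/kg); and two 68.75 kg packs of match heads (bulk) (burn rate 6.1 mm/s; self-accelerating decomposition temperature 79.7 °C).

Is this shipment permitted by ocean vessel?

No

Self-accelerating decomposition temperature 15.9 °C meets the Code DG4 criterion (Self-Reactive), so the organic peroxide kit is Code DG4.
With self-accelerating decomposition temperature 20 °C (≤ 50 °C), the organic peroxide kit falls in Code DG4.
Burn rate 6.1 mm/s meets the Code DG3 criterion (Flammable Solid), so the match heads (bulk) are Code DG3.
Total Code DG4: (three 4 g packs = 12 g) + (two 0.2 oz packs = 11.36 g) = 23.36 g.
That exceeds the Code DG4 ocean vessel limit of 20 g.
Code DG3 quantity: two 68.75 kg packs = 137.5 kg.
137.5 kg is within the ocean vessel limit of 250 kg for Code DG3.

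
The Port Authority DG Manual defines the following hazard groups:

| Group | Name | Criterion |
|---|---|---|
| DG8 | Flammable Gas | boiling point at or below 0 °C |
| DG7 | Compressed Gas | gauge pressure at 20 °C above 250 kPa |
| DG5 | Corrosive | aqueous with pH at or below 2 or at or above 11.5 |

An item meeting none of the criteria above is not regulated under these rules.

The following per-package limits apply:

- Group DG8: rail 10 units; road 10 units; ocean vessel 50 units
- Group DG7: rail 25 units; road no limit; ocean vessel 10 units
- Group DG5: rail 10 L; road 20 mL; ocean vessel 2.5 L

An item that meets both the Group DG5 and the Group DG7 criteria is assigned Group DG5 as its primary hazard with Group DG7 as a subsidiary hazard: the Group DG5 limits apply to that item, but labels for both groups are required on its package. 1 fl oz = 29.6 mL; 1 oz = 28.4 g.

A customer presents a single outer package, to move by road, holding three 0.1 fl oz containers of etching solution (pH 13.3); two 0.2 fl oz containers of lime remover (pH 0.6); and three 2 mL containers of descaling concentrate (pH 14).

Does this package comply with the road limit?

No

The etching solution has pH 13.3, which is ≥ 11.5, so it is Group DG5 (Corrosive).
The lime remover has pH 0.6, which is ≤ 2, so it is Group DG5 (Corrosive).
The descaling concentrate has pH 14, which is ≥ 11.5, so it is Group DG5 (Corrosive).
Total Group DG5: (three 0.1 fl oz containers = 8.88 mL) + (two 0.2 fl oz containers = 11.84 mL) + (three 2 mL containers = 6 mL) = 26.72 mL.
That exceeds the Group DG5 road limit of 20 mL.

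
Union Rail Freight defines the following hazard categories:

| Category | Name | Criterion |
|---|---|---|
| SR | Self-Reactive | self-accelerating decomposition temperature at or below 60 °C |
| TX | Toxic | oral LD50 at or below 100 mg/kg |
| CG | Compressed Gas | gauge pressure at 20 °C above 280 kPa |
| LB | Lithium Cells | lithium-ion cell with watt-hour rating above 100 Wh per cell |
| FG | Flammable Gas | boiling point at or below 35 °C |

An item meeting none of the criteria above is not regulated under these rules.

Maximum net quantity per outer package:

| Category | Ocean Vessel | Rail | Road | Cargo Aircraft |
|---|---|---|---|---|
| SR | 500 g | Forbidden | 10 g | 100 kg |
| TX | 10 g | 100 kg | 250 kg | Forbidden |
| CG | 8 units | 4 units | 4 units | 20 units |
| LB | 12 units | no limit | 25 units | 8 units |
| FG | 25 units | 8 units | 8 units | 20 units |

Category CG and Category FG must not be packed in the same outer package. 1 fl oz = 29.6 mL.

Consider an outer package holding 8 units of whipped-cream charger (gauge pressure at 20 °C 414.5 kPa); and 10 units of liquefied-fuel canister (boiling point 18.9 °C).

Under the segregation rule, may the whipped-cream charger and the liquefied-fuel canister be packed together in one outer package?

With gauge pressure at 20 °C 414.5 kPa (> 280 kPa), the whipped-cream charger falls in Category CG.
Liquefied-fuel canister: boiling point 18.9 °C ≤ 35 °C → Category FG (Flammable Gas).
Category CG and Category FG may not share an outer package.

No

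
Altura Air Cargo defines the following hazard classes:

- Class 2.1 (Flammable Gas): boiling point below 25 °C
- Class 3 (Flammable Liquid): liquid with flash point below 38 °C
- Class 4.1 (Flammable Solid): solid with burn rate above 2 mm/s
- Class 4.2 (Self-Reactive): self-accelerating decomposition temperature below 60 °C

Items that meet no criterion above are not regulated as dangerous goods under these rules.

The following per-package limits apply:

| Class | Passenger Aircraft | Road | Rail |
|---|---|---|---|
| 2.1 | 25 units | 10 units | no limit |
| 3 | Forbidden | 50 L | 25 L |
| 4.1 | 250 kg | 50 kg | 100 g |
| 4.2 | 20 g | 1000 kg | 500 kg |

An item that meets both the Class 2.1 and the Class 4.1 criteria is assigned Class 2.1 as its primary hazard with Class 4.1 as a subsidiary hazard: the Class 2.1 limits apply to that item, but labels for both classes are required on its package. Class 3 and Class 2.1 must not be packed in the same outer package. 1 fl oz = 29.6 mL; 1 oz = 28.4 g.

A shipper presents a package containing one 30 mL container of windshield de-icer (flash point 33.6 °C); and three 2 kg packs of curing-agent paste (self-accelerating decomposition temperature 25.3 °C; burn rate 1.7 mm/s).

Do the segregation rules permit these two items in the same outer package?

Yes

Windshield de-icer: flash point 33.6 °C < 38 °C → Class 3 (Flammable Liquid).
Curing-agent paste: self-accelerating decomposition temperature 25.3 °C < 60 °C → Class 4.2 (Self-Reactive).
No segregation rule bars Class 3 with Class 4.2.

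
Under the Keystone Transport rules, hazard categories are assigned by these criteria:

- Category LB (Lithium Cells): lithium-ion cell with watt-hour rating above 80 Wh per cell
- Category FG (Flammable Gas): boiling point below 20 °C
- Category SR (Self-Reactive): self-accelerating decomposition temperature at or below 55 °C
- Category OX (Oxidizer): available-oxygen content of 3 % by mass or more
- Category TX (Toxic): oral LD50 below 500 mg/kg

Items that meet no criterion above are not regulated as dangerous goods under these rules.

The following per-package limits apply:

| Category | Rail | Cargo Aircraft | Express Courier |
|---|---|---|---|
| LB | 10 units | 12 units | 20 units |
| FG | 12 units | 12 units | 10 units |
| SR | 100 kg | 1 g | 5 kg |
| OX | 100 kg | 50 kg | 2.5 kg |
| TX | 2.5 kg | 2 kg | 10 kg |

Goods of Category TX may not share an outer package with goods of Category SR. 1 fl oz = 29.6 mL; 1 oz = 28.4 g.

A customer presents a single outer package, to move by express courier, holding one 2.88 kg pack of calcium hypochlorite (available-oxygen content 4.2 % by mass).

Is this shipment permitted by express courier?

No

The calcium hypochlorite has available-oxygen content 4.2 % by mass, which is ≥ 3 % by mass, so it is Category OX (Oxidizer).
Category OX quantity: 2.88 kg.
2.88 kg > 2.5 kg (express courier limit, Category OX) — over the limit.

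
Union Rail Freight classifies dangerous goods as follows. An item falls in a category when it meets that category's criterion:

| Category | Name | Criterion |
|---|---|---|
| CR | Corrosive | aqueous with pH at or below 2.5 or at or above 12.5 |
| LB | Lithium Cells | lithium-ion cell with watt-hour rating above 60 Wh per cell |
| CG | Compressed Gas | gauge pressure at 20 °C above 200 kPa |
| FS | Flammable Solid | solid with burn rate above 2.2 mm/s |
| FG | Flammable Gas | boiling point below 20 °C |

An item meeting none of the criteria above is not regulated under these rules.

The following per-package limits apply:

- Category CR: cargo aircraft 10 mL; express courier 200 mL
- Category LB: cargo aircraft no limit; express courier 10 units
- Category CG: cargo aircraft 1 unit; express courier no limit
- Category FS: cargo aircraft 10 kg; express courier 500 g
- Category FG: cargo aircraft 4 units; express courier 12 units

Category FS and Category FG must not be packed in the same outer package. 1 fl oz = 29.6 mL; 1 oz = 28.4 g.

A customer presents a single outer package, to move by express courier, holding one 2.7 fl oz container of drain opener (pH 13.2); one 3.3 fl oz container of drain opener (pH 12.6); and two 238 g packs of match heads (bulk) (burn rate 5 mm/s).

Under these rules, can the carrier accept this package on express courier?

Drain opener: pH 13.2 ≥ 12.5 → Category CR (Corrosive).
With pH 12.6 (≥ 12.5), the drain opener falls in Category CR.
With burn rate 5 mm/s (> 2.2 mm/s), the match heads (bulk) fall in Category FS.
Category FS quantity: two 238 g packs = 476 g.
That is within the Category FS express courier limit of 500 g.
Category CR net quantity: (one 2.7 fl oz container = 79.92 mL) + (one 3.3 fl oz container = 97.68 mL) = 177.6 mL.
177.6 mL is within the express courier limit of 200 mL for Category CR.
The segregation rule (Category FS with Category FG) does not apply to Category FS with Category CR.
Every hazard category is within its express courier limit and no segregation rule is violated.

Yes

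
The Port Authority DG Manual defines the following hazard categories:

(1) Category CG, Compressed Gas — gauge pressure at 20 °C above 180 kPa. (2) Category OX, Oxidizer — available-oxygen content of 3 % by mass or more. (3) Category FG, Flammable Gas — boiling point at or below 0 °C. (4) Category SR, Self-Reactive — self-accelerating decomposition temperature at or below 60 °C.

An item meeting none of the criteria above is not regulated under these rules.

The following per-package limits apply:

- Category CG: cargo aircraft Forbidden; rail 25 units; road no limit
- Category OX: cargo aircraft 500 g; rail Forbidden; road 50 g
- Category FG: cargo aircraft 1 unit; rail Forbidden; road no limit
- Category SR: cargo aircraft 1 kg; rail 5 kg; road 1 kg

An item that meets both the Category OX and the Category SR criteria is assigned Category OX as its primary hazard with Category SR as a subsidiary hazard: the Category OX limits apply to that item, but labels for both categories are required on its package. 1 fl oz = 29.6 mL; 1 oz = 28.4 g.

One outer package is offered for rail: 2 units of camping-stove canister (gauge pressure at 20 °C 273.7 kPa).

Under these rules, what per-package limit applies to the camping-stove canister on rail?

With gauge pressure at 20 °C 273.7 kPa (> 180 kPa), the camping-stove canister falls in Category CG.
The rail limit for Category CG is 25 units.

25 units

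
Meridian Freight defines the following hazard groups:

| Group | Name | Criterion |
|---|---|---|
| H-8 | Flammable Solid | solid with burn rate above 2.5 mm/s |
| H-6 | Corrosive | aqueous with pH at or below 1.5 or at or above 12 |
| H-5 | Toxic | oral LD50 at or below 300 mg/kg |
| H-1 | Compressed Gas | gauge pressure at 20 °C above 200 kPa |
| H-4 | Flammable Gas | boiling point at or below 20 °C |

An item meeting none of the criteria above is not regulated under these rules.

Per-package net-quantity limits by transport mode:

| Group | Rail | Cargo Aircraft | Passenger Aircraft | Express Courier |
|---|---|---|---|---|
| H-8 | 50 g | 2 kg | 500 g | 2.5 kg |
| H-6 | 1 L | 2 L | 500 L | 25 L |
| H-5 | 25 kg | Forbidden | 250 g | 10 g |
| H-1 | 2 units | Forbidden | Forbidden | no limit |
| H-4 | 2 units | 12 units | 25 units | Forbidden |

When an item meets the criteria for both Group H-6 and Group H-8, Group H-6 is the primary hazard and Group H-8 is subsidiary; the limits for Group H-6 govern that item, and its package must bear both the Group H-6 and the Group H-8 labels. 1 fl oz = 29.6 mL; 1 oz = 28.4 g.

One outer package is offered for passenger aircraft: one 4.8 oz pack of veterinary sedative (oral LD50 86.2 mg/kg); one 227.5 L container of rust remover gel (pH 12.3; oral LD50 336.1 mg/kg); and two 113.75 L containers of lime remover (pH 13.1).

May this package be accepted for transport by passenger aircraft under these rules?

Yes

The veterinary sedative has oral LD50 86.2 mg/kg, which is ≤ 300 mg/kg, so it is Group H-5 (Toxic).
The rust remover gel has pH 12.3, which is ≥ 12, so it is Group H-6 (Corrosive).
Lime remover: pH 13.1 ≥ 12 → Group H-6 (Corrosive).
Group H-6 net quantity: 227.5 L + (two 113.75 L containers = 227.5 L) = 455 L.
That is within the Group H-6 passenger aircraft limit of 500 L.
Group H-5 quantity: one 4.8 oz pack = 136.32 g.
136.32 g ≤ 250 g (passenger aircraft limit, Group H-5) — within limit.
Every hazard group is within its passenger aircraft limit and no segregation rule is violated.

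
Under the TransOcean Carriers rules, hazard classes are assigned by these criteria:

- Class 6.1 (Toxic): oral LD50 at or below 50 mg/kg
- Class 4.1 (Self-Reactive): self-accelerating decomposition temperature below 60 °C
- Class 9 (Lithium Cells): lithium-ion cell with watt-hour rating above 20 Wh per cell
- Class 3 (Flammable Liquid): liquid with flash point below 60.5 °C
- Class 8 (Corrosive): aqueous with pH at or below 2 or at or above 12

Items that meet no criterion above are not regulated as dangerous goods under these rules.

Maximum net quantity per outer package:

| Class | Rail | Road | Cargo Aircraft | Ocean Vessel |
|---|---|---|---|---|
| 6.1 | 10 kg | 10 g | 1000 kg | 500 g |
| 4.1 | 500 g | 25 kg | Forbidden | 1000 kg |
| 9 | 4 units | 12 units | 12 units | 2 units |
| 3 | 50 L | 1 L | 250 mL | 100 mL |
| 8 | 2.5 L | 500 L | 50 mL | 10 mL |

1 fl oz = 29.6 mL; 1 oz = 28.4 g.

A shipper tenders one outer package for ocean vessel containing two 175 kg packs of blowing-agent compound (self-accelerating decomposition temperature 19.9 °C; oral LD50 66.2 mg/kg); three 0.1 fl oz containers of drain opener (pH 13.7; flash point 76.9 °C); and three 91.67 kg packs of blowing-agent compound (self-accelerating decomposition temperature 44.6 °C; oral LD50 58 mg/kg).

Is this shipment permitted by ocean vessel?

Yes

Blowing-agent compound: self-accelerating decomposition temperature 19.9 °C < 60 °C → Class 4.1 (Self-Reactive).
The drain opener has pH 13.7, which is ≥ 12, so it is Class 8 (Corrosive).
With self-accelerating decomposition temperature 44.6 °C (< 60 °C), the blowing-agent compound falls in Class 4.1.
Total Class 4.1: (two 175 kg packs = 350 kg) + (three 91.67 kg packs = 275.01 kg) = 625.01 kg.
625.01 kg is within the ocean vessel limit of 1000 kg for Class 4.1.
Class 8 quantity: three 0.1 fl oz containers = 8.88 mL.
8.88 mL is within the ocean vessel limit of 10 mL for Class 8.
Every hazard class is within its ocean vessel limit and no segregation rule is violated.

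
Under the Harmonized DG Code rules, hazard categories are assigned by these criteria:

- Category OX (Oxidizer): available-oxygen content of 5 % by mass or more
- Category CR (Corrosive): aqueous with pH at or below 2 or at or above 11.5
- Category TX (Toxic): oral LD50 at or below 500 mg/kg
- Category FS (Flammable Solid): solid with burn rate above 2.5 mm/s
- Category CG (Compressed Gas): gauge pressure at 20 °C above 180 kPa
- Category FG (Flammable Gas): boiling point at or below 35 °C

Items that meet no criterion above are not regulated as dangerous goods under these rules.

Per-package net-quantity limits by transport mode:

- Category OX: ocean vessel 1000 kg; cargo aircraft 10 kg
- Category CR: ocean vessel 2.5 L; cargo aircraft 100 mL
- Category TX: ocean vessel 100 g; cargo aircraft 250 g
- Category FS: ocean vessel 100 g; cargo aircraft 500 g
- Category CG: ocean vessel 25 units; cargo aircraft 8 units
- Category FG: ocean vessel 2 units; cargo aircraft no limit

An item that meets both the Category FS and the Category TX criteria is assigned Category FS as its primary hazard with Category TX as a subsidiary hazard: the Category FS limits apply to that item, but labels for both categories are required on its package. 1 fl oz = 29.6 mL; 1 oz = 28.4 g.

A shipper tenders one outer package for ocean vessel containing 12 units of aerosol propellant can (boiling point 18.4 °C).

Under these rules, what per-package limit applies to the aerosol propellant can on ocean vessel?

With boiling point 18.4 °C (≤ 35 °C), the aerosol propellant can falls in Category FG.
The ocean vessel limit for Category FG is 2 units.

2 units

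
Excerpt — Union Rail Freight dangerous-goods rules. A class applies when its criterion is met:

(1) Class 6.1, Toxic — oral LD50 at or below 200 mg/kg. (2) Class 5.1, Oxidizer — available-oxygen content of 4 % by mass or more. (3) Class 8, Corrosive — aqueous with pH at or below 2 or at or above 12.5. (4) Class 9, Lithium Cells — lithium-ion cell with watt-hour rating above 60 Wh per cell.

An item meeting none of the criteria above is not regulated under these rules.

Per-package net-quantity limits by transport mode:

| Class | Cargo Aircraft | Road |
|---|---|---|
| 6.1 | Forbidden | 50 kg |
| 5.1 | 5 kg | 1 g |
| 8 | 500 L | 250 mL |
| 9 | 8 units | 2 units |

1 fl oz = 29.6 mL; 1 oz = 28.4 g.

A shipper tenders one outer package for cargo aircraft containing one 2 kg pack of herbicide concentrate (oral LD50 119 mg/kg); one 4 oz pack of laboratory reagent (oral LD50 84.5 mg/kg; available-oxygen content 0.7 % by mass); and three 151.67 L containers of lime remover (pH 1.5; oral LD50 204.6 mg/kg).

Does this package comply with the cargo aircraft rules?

No

Oral LD50 119 mg/kg meets the Class 6.1 criterion (Toxic), so the herbicide concentrate is Class 6.1.
Oral LD50 84.5 mg/kg meets the Class 6.1 criterion (Toxic), so the laboratory reagent is Class 6.1.
pH 1.5 meets the Class 8 criterion (Corrosive), so the lime remover is Class 8.
Class 6.1 net quantity: 2 kg + (one 4 oz pack = 113.6 g) = 2113.6 g.
By cargo aircraft, Class 6.1 is Forbidden regardless of quantity.
Class 8 quantity: three 151.67 L containers = 455.01 L.
455.01 L is within the cargo aircraft limit of 500 L for Class 8.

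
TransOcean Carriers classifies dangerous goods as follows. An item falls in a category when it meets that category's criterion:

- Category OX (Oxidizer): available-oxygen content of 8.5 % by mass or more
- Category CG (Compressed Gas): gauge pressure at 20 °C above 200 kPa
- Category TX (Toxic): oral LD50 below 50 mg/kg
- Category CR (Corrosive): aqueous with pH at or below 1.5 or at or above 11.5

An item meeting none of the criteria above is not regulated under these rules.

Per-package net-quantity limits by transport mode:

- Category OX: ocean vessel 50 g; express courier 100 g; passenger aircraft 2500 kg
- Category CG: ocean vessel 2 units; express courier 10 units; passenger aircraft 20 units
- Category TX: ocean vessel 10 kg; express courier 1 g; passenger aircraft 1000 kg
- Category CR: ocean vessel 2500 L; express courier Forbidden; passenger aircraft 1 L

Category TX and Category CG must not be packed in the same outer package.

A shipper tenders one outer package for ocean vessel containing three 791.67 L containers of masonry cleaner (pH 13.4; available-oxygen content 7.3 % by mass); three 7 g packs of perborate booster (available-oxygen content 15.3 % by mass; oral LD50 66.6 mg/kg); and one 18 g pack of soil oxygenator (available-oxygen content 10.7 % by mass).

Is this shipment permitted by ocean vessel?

pH 13.4 meets the Category CR criterion (Corrosive), so the masonry cleaner is Category CR.
With available-oxygen content 15.3 % by mass (≥ 8.5 % by mass), the perborate booster falls in Category OX.
With available-oxygen content 10.7 % by mass (≥ 8.5 % by mass), the soil oxygenator falls in Category OX.
Category OX net quantity: (three 7 g packs = 21 g) + 18 g = 39 g.
39 g ≤ 50 g (ocean vessel limit, Category OX) — within limit.
Category CR quantity: three 791.67 L containers = 2375.01 L.
2375.01 L ≤ 2500 L (ocean vessel limit, Category CR) — within limit.
The segregation rule (Category TX with Category CG) does not apply to Category OX with Category CR.
Every hazard category is within its ocean vessel limit and no segregation rule is violated.

Yes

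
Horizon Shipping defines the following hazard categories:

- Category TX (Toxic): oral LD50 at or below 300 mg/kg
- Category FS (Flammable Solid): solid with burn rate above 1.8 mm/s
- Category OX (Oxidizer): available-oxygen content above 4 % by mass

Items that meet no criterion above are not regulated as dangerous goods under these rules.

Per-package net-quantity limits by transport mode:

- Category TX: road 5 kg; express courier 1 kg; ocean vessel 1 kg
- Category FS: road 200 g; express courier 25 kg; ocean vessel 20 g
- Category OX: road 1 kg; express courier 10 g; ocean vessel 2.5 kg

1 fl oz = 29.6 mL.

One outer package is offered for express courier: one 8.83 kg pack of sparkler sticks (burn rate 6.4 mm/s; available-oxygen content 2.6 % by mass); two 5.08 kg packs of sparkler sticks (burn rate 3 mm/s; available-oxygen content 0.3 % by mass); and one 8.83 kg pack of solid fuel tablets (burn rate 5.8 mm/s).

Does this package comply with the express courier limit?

No

Burn rate 6.4 mm/s meets the Category FS criterion (Flammable Solid), so the sparkler sticks are Category FS.
With burn rate 3 mm/s (> 1.8 mm/s), the sparkler sticks fall in Category FS.
Solid fuel tablets: burn rate 5.8 mm/s > 1.8 mm/s → Category FS (Flammable Solid).
Total Category FS: 8.83 kg + (two 5.08 kg packs = 10.16 kg) + 8.83 kg = 27.82 kg.
27.82 kg exceeds the express courier limit of 25 kg for Category FS.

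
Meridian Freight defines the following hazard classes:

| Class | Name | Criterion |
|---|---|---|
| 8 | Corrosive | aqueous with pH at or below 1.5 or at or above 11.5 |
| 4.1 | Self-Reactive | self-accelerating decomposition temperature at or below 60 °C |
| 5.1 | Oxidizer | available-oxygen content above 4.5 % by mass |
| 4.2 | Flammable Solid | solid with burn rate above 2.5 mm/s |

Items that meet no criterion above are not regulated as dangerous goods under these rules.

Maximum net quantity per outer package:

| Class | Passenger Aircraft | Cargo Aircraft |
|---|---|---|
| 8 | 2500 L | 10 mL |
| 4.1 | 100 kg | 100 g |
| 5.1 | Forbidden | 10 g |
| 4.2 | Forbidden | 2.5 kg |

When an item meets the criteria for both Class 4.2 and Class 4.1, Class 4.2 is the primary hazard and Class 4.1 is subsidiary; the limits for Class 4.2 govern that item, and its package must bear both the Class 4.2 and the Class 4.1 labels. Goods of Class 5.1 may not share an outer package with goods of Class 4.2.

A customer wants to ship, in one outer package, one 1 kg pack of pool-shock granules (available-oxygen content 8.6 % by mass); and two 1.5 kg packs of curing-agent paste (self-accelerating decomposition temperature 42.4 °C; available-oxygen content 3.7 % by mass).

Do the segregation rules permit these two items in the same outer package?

Available-oxygen content 8.6 % by mass meets the Class 5.1 criterion (Oxidizer), so the pool-shock granules are Class 5.1.
The curing-agent paste has self-accelerating decomposition temperature 42.4 °C, which is ≤ 60 °C, so it is Class 4.1 (Self-Reactive).
No segregation rule bars Class 5.1 with Class 4.1.

Yes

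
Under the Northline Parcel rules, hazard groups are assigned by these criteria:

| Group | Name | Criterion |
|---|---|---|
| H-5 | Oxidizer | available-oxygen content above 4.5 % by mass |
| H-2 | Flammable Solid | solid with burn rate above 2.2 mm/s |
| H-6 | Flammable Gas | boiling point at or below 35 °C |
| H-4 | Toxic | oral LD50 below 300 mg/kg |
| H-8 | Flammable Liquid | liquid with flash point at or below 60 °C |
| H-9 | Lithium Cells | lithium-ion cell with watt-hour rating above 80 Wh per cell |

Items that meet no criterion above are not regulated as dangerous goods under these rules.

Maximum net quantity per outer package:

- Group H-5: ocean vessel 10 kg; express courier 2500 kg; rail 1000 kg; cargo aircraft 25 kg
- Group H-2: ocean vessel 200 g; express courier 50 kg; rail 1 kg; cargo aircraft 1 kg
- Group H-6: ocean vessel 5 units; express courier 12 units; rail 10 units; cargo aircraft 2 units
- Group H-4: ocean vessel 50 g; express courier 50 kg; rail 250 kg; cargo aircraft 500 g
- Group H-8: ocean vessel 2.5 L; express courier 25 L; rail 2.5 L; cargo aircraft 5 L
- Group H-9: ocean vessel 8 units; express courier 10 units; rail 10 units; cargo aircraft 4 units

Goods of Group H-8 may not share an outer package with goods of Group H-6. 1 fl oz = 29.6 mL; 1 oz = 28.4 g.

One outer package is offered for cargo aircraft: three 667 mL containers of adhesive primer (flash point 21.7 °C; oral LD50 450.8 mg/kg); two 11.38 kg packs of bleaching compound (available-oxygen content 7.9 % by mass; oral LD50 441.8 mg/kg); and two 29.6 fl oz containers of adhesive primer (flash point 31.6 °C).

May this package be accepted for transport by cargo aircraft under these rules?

Yes

With flash point 21.7 °C (≤ 60 °C), the adhesive primer falls in Group H-8.
Available-oxygen content 7.9 % by mass meets the Group H-5 criterion (Oxidizer), so the bleaching compound is Group H-5.
With flash point 31.6 °C (≤ 60 °C), the adhesive primer falls in Group H-8.
Group H-8 net quantity: (three 667 mL containers = 2.001 L) + (two 29.6 fl oz containers = 1752.32 mL) = 3753.32 mL.
That is within the Group H-8 cargo aircraft limit of 5 L.
Group H-5 quantity: two 11.38 kg packs = 22.76 kg.
22.76 kg ≤ 25 kg (cargo aircraft limit, Group H-5) — within limit.
The segregation rule (Group H-8 with Group H-6) does not apply to Group H-8 with Group H-5.
Every hazard group is within its cargo aircraft limit and no segregation rule is violated.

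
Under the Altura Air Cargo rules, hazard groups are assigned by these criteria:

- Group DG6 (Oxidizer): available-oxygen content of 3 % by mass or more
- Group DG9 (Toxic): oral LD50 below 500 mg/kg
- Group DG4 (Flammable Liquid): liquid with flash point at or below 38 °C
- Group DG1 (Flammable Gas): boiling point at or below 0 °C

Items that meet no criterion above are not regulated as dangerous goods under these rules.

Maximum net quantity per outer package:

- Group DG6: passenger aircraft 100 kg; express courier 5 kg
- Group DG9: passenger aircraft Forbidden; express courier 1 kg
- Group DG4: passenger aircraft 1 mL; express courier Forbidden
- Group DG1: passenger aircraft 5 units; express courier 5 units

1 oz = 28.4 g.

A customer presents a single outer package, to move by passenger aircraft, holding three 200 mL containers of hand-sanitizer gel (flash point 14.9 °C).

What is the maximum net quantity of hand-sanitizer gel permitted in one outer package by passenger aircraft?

1 mL

With flash point 14.9 °C (≤ 38 °C), the hand-sanitizer gel falls in Group DG4.
The passenger aircraft limit for Group DG4 is 1 mL.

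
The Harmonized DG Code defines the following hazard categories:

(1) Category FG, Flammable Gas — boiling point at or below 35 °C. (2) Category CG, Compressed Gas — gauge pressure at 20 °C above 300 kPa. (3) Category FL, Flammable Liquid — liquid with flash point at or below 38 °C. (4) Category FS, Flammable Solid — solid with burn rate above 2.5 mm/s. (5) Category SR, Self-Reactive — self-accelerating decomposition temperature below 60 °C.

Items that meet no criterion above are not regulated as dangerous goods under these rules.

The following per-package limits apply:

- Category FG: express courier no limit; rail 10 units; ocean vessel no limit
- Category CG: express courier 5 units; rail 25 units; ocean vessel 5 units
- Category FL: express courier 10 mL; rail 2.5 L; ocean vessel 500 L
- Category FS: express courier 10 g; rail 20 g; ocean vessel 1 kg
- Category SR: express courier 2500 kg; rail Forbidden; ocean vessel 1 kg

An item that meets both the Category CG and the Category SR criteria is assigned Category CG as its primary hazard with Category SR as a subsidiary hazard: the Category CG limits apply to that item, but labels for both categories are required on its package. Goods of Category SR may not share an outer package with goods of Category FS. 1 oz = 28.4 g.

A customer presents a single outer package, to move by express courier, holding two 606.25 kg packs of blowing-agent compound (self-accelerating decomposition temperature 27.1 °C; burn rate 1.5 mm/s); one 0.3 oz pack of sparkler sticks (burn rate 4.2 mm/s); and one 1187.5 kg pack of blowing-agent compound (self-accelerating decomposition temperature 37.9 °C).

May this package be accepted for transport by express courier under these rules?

No

The blowing-agent compound has self-accelerating decomposition temperature 27.1 °C, which is < 60 °C, so it is Category SR (Self-Reactive).
With burn rate 4.2 mm/s (> 2.5 mm/s), the sparkler sticks fall in Category FS.
With self-accelerating decomposition temperature 37.9 °C (< 60 °C), the blowing-agent compound falls in Category SR.
Total Category SR: (two 606.25 kg packs = 1212.5 kg) + 1187.5 kg = 2400 kg.
2400 kg is within the express courier limit of 2500 kg for Category SR.
Category FS quantity: one 0.3 oz pack = 8.52 g.
That is within the Category FS express courier limit of 10 g.
Category SR and Category FS may not share an outer package.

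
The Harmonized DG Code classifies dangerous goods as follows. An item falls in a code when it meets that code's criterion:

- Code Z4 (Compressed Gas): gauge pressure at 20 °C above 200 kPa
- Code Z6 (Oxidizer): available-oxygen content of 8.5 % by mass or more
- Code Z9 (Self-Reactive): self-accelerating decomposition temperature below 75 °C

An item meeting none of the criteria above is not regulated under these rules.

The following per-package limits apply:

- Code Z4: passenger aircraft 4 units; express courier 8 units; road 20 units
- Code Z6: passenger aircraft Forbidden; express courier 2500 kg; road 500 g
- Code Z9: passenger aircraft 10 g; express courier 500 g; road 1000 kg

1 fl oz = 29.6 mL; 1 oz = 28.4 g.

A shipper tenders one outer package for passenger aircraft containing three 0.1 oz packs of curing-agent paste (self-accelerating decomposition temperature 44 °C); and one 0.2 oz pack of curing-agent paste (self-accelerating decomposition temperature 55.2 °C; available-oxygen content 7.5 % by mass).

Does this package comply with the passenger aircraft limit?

The curing-agent paste has self-accelerating decomposition temperature 44 °C, which is < 75 °C, so it is Code Z9 (Self-Reactive).
Self-accelerating decomposition temperature 55.2 °C meets the Code Z9 criterion (Self-Reactive), so the curing-agent paste is Code Z9.
Code Z9 net quantity: (three 0.1 oz packs = 8.52 g) + (one 0.2 oz pack = 5.68 g) = 14.2 g.
That exceeds the Code Z9 passenger aircraft limit of 10 g.

No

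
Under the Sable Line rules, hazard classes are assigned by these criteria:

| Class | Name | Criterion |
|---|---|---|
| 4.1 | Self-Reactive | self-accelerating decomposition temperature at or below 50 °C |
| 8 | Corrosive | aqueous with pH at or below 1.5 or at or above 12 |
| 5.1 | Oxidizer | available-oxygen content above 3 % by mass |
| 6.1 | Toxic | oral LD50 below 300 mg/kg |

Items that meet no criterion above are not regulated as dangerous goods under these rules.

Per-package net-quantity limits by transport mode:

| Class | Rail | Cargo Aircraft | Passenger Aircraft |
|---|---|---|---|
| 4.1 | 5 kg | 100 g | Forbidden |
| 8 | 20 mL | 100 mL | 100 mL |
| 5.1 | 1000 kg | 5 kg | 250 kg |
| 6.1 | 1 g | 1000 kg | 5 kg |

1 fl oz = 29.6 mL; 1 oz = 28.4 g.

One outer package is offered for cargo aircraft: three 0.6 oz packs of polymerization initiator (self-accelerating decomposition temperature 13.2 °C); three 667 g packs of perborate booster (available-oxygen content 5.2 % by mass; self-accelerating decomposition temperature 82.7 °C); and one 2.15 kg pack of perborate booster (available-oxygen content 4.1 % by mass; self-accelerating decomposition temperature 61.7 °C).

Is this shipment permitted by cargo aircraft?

Yes

Self-accelerating decomposition temperature 13.2 °C meets the Class 4.1 criterion (Self-Reactive), so the polymerization initiator is Class 4.1.
The perborate booster has available-oxygen content 5.2 % by mass, which is > 3 % by mass, so it is Class 5.1 (Oxidizer).
Perborate booster: available-oxygen content 4.1 % by mass > 3 % by mass → Class 5.1 (Oxidizer).
Class 5.1 net quantity: (three 667 g packs = 2.001 kg) + 2.15 kg = 4.151 kg.
4.151 kg ≤ 5 kg (cargo aircraft limit, Class 5.1) — within limit.
Class 4.1 quantity: three 0.6 oz packs = 51.12 g.
That is within the Class 4.1 cargo aircraft limit of 100 g.
Every hazard class is within its cargo aircraft limit and no segregation rule is violated.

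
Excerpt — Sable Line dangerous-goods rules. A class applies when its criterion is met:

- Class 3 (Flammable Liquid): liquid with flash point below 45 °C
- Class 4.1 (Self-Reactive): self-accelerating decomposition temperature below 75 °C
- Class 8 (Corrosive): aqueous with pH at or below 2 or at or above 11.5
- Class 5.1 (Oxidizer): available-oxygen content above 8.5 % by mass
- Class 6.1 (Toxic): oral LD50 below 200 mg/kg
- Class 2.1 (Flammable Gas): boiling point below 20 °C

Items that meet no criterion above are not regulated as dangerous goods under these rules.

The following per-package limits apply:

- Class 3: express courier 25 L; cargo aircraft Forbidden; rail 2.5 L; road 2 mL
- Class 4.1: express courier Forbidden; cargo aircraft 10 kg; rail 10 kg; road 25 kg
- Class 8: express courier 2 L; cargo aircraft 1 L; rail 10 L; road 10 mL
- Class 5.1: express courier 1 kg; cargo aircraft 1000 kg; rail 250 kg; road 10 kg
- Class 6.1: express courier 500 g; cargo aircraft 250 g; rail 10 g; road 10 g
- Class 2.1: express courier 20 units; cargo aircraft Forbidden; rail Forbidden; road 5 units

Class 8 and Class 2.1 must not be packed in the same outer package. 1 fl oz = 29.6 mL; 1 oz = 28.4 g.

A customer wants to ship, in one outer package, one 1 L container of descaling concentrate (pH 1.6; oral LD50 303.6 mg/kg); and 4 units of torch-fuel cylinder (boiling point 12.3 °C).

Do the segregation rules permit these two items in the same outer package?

No

pH 1.6 meets the Class 8 criterion (Corrosive), so the descaling concentrate is Class 8.
Boiling point 12.3 °C meets the Class 2.1 criterion (Flammable Gas), so the torch-fuel cylinder is Class 2.1.
Class 8 and Class 2.1 may not share an outer package.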